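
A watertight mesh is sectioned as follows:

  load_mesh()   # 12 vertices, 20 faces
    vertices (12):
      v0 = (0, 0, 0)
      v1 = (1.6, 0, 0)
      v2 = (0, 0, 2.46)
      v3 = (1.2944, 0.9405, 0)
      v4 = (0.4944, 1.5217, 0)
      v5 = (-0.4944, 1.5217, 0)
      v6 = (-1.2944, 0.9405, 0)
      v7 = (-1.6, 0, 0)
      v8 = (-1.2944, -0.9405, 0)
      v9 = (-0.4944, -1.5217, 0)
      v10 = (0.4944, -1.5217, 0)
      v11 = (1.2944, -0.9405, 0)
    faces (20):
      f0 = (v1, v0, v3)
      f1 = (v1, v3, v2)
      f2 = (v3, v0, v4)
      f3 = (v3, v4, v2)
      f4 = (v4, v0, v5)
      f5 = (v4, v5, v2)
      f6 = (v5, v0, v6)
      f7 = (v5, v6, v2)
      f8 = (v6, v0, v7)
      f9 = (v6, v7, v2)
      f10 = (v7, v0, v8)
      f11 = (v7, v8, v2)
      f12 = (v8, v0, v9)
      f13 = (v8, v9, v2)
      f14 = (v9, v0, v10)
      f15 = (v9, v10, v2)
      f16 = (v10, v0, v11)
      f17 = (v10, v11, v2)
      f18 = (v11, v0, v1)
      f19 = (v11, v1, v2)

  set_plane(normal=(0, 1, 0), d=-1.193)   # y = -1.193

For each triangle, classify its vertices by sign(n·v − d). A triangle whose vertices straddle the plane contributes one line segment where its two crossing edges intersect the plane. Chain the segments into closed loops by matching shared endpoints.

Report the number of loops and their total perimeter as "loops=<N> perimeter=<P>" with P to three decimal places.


Straddling triangles (6 of 20):
  (v8,v0,v9) [++-] → (-0.387605, -1.193, 0)–(-0.946843, -1.193, 0)  len=0.5592
  (v8,v9,v2) [+-+] → (-0.946843, -1.193, 0)–(-0.387605, -1.193, 0.531381)  len=0.7714
  (v9,v0,v10) [-+-] → (-0.387605, -1.193, 0)–(0.387605, -1.193, 0)  len=0.7752
  (v9,v10,v2) [--+] → (0.387605, -1.193, 0.531381)–(-0.387605, -1.193, 0.531381)  len=0.7752
  (v10,v0,v11) [-++] → (0.387605, -1.193, 0)–(0.946843, -1.193, 0)  len=0.5592
  (v10,v11,v2) [-++] → (0.946843, -1.193, 0)–(0.387605, -1.193, 0.531381)  len=0.7714

Chained into 1 loop(s):
  loop 1: 6 segments, perimeter = 4.2118
Total perimeter = 4.212

loops=1 perimeter=4.212


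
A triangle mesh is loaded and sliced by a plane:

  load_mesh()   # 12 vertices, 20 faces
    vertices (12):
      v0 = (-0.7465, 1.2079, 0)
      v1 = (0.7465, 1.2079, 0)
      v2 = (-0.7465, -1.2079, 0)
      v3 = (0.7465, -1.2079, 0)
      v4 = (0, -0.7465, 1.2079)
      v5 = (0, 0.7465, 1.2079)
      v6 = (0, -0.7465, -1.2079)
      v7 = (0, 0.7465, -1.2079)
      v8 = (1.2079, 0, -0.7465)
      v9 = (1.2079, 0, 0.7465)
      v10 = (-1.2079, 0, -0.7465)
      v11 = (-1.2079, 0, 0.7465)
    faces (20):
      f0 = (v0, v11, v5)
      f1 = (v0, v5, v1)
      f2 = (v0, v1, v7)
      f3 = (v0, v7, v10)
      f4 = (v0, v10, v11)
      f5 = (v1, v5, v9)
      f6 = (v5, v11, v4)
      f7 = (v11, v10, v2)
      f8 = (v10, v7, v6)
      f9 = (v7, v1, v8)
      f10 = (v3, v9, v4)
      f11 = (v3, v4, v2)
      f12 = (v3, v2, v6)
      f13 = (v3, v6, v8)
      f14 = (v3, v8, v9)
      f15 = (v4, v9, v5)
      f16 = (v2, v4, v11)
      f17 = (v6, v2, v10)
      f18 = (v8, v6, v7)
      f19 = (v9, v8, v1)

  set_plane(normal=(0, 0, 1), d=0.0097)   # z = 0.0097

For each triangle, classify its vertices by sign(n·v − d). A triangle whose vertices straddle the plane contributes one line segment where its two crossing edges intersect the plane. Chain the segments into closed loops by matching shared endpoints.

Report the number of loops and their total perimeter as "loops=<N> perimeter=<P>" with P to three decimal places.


Straddling triangles (10 of 20):
  (v0,v11,v5) [-++] → (-0.752495, 1.1922, 0.0097)–(-0.740505, 1.20419, 0.0097)  len=0.0170
  (v0,v5,v1) [-+-] → (-0.740505, 1.20419, 0.0097)–(0.740505, 1.20419, 0.0097)  len=1.4810
  (v0,v10,v11) [--+] → (-1.2079, 0, 0.0097)–(-0.752495, 1.1922, 0.0097)  len=1.2762
  (v1,v5,v9) [-++] → (0.740505, 1.20419, 0.0097)–(0.752495, 1.1922, 0.0097)  len=0.0170
  (v11,v10,v2) [+--] → (-1.2079, 0, 0.0097)–(-0.752495, -1.1922, 0.0097)  len=1.2762
  (v3,v9,v4) [-++] → (0.752495, -1.1922, 0.0097)–(0.740505, -1.20419, 0.0097)  len=0.0170
  (v3,v4,v2) [-+-] → (0.740505, -1.20419, 0.0097)–(-0.740505, -1.20419, 0.0097)  len=1.4810
  (v3,v8,v9) [--+] → (1.2079, 0, 0.0097)–(0.752495, -1.1922, 0.0097)  len=1.2762
  (v2,v4,v11) [-++] → (-0.740505, -1.20419, 0.0097)–(-0.752495, -1.1922, 0.0097)  len=0.0170
  (v9,v8,v1) [+--] → (1.2079, 0, 0.0097)–(0.752495, 1.1922, 0.0097)  len=1.2762

Chained into 1 loop(s):
  loop 1: 10 segments, perimeter = 8.1347
Total perimeter = 8.135

loops=1 perimeter=8.135


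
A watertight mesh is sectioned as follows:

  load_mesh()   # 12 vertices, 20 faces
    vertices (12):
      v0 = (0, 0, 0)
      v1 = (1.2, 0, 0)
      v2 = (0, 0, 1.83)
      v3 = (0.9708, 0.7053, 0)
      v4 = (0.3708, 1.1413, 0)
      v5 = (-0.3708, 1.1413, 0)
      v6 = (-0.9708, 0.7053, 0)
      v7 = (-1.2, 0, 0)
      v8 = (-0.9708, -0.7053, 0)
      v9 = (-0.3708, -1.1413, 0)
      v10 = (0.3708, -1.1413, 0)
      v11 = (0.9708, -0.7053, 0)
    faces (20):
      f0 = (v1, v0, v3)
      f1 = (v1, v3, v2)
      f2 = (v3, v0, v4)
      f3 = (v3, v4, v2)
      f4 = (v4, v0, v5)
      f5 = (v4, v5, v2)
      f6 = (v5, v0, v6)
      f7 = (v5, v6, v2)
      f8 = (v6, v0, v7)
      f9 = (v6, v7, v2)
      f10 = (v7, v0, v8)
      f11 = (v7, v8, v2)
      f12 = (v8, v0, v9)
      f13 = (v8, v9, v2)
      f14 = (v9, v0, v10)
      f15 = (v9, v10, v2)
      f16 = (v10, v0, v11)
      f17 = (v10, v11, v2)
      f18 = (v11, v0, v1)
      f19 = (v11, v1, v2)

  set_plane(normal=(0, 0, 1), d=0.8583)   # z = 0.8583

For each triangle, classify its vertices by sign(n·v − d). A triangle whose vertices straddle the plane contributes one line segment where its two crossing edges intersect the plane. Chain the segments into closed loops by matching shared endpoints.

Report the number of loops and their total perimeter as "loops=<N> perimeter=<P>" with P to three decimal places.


loops=1 perimeter=3.938

Straddling triangles (10 of 20):
  (v1,v3,v2) [--+] → (0.515479, 0.374503, 0.8583)–(0.63718, 0, 0.8583)  len=0.3938
  (v3,v4,v2) [--+] → (0.196889, 0.606012, 0.8583)–(0.515479, 0.374503, 0.8583)  len=0.3938
  (v4,v5,v2) [--+] → (-0.196889, 0.606012, 0.8583)–(0.196889, 0.606012, 0.8583)  len=0.3938
  (v5,v6,v2) [--+] → (-0.515479, 0.374503, 0.8583)–(-0.196889, 0.606012, 0.8583)  len=0.3938
  (v6,v7,v2) [--+] → (-0.63718, 0, 0.8583)–(-0.515479, 0.374503, 0.8583)  len=0.3938
  (v7,v8,v2) [--+] → (-0.515479, -0.374503, 0.8583)–(-0.63718, 0, 0.8583)  len=0.3938
  (v8,v9,v2) [--+] → (-0.196889, -0.606012, 0.8583)–(-0.515479, -0.374503, 0.8583)  len=0.3938
  (v9,v10,v2) [--+] → (0.196889, -0.606012, 0.8583)–(-0.196889, -0.606012, 0.8583)  len=0.3938
  (v10,v11,v2) [--+] → (0.515479, -0.374503, 0.8583)–(0.196889, -0.606012, 0.8583)  len=0.3938
  (v11,v1,v2) [--+] → (0.63718, 0, 0.8583)–(0.515479, -0.374503, 0.8583)  len=0.3938

Chained into 1 loop(s):
  loop 1: 10 segments, perimeter = 3.9380
Total perimeter = 3.938


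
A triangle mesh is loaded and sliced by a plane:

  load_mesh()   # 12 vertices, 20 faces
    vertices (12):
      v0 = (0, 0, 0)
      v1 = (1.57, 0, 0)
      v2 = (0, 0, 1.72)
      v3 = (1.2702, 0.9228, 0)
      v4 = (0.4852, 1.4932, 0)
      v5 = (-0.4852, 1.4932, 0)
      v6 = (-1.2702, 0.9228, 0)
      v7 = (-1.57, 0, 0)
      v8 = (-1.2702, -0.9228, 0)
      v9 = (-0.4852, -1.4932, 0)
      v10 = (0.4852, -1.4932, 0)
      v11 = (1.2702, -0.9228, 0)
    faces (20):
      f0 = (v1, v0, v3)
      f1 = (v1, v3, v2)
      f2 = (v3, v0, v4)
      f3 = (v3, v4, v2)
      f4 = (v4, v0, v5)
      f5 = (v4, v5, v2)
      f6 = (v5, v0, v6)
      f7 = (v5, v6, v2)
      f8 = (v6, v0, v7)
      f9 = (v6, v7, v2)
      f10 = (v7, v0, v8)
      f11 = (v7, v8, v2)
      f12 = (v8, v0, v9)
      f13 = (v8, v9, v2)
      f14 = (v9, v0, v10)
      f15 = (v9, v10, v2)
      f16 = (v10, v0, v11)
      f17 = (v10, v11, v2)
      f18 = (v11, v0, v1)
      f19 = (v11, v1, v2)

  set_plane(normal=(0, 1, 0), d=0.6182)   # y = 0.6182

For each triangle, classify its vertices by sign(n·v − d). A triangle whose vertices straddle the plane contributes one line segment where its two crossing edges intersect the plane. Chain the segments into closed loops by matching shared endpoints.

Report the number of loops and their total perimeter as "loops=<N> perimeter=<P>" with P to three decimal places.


Straddling triangles (10 of 20):
  (v1,v0,v3) [--+] → (0.850929, 0.6182, 0)–(1.36916, 0.6182, 0)  len=0.5182
  (v1,v3,v2) [-+-] → (1.36916, 0.6182, 0)–(0.850929, 0.6182, 0.567742)  len=0.7687
  (v3,v0,v4) [+-+] → (0.850929, 0.6182, 0)–(0.200878, 0.6182, 0)  len=0.6501
  (v3,v4,v2) [++-] → (0.200878, 0.6182, 1.0079)–(0.850929, 0.6182, 0.567742)  len=0.7851
  (v4,v0,v5) [+-+] → (0.200878, 0.6182, 0)–(-0.200878, 0.6182, 0)  len=0.4018
  (v4,v5,v2) [++-] → (-0.200878, 0.6182, 1.0079)–(0.200878, 0.6182, 1.0079)  len=0.4018
  (v5,v0,v6) [+-+] → (-0.200878, 0.6182, 0)–(-0.850929, 0.6182, 0)  len=0.6501
  (v5,v6,v2) [++-] → (-0.850929, 0.6182, 0.567742)–(-0.200878, 0.6182, 1.0079)  len=0.7851
  (v6,v0,v7) [+--] → (-0.850929, 0.6182, 0)–(-1.36916, 0.6182, 0)  len=0.5182
  (v6,v7,v2) [+--] → (-1.36916, 0.6182, 0)–(-0.850929, 0.6182, 0.567742)  len=0.7687

Chained into 1 loop(s):
  loop 1: 10 segments, perimeter = 6.2476
Total perimeter = 6.248

loops=1 perimeter=6.248


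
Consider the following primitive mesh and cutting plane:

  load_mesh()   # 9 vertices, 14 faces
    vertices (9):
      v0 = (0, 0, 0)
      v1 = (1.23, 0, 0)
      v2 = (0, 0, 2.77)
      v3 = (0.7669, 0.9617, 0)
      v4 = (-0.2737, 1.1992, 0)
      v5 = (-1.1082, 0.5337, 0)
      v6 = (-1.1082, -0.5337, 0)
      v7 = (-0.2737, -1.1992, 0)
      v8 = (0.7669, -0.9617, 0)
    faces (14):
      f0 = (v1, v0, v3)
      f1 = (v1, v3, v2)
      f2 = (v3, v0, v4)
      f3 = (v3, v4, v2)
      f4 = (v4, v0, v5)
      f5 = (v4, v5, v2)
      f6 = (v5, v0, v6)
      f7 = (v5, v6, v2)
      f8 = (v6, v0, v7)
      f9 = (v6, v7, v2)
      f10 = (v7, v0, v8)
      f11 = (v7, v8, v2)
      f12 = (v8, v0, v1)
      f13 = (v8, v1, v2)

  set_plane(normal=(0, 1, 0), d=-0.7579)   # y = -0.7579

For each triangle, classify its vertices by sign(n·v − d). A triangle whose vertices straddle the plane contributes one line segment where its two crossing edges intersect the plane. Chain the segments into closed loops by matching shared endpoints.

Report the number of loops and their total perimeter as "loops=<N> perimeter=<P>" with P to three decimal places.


Straddling triangles (6 of 14):
  (v6,v0,v7) [++-] → (-0.17298, -0.7579, 0)–(-0.827066, -0.7579, 0)  len=0.6541
  (v6,v7,v2) [+-+] → (-0.827066, -0.7579, 0)–(-0.17298, -0.7579, 1.01935)  len=1.2112
  (v7,v0,v8) [-+-] → (-0.17298, -0.7579, 0)–(0.604381, -0.7579, 0)  len=0.7774
  (v7,v8,v2) [--+] → (0.604381, -0.7579, 0.587008)–(-0.17298, -0.7579, 1.01935)  len=0.8895
  (v8,v0,v1) [-++] → (0.604381, -0.7579, 0)–(0.865038, -0.7579, 0)  len=0.2607
  (v8,v1,v2) [-++] → (0.865038, -0.7579, 0)–(0.604381, -0.7579, 0.587008)  len=0.6423

Chained into 1 loop(s):
  loop 1: 6 segments, perimeter = 4.4350
Total perimeter = 4.435

loops=1 perimeter=4.435


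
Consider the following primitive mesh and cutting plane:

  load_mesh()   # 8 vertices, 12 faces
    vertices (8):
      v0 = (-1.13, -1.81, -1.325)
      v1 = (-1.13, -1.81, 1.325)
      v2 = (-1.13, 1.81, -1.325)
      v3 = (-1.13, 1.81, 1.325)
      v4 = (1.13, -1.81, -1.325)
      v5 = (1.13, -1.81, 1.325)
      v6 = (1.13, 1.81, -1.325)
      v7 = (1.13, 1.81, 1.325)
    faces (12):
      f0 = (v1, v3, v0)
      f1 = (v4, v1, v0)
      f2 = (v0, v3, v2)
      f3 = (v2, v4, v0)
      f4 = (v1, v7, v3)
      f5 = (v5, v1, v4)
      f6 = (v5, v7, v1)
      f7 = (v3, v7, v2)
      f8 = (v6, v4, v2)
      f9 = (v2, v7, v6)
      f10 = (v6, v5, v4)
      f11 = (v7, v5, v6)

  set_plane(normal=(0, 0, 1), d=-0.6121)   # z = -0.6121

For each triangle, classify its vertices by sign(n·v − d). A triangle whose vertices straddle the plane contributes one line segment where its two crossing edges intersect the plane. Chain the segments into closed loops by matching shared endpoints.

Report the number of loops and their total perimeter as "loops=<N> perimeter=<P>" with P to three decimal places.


loops=1 perimeter=11.760

Straddling triangles (8 of 12):
  (v1,v3,v0) [++-] → (-1.13, -0.836152, -0.6121)–(-1.13, -1.81, -0.6121)  len=0.9738
  (v4,v1,v0) [-+-] → (0.522017, -1.81, -0.6121)–(-1.13, -1.81, -0.6121)  len=1.6520
  (v0,v3,v2) [-+-] → (-1.13, -0.836152, -0.6121)–(-1.13, 1.81, -0.6121)  len=2.6462
  (v5,v1,v4) [++-] → (0.522017, -1.81, -0.6121)–(1.13, -1.81, -0.6121)  len=0.6080
  (v3,v7,v2) [++-] → (-0.522017, 1.81, -0.6121)–(-1.13, 1.81, -0.6121)  len=0.6080
  (v2,v7,v6) [-+-] → (-0.522017, 1.81, -0.6121)–(1.13, 1.81, -0.6121)  len=1.6520
  (v6,v5,v4) [-+-] → (1.13, 0.836152, -0.6121)–(1.13, -1.81, -0.6121)  len=2.6462
  (v7,v5,v6) [++-] → (1.13, 0.836152, -0.6121)–(1.13, 1.81, -0.6121)  len=0.9738

Chained into 1 loop(s):
  loop 1: 8 segments, perimeter = 11.7600
Total perimeter = 11.760


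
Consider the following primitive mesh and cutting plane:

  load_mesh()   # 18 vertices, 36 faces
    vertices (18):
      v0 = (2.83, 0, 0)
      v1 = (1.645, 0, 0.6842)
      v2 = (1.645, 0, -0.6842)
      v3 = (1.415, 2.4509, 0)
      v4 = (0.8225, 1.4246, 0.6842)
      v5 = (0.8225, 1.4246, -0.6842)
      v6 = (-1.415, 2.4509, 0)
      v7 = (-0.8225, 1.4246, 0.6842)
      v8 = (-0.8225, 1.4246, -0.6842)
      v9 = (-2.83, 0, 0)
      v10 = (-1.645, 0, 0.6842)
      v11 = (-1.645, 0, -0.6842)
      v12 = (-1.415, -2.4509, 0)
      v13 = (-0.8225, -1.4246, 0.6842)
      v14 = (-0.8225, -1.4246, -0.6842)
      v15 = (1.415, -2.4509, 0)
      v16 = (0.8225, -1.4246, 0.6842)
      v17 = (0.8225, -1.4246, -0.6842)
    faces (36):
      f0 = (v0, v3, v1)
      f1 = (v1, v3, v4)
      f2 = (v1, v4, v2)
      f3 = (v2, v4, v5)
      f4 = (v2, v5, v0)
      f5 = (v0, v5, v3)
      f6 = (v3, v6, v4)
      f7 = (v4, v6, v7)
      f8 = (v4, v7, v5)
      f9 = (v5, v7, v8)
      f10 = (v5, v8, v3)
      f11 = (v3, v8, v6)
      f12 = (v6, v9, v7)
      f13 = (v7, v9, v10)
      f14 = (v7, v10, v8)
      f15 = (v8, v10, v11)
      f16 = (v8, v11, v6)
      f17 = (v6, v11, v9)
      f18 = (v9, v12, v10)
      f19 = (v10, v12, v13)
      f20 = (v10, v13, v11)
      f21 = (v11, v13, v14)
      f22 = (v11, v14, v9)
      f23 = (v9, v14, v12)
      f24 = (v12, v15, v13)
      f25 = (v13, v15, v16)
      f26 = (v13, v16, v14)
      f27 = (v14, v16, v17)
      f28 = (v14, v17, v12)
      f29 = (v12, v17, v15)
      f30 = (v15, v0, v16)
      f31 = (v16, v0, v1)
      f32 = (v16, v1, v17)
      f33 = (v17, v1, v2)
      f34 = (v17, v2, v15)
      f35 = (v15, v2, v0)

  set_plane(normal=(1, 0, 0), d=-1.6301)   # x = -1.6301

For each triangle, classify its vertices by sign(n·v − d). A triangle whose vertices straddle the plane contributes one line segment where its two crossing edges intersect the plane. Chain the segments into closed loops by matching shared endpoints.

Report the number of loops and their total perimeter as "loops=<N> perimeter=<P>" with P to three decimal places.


Straddling triangles (12 of 36):
  (v6,v9,v7) [+-+] → (-1.6301, 2.07833, 0)–(-1.6301, 0.851496, 0.408952)  len=1.2932
  (v7,v9,v10) [+--] → (-1.6301, 0.851496, 0.408952)–(-1.6301, 0.0258073, 0.6842)  len=0.8704
  (v7,v10,v8) [+-+] → (-1.6301, 0.0258073, 0.6842)–(-1.6301, 0.0258073, 0.659411)  len=0.0248
  (v8,v10,v11) [+--] → (-1.6301, 0.0258073, 0.659411)–(-1.6301, 0.0258073, -0.6842)  len=1.3436
  (v8,v11,v6) [+-+] → (-1.6301, 0.0258073, -0.6842)–(-1.6301, 0.158776, -0.639876)  len=0.1402
  (v6,v11,v9) [+--] → (-1.6301, 0.158776, -0.639876)–(-1.6301, 2.07833, 0)  len=2.0234
  (v9,v12,v10) [-+-] → (-1.6301, -2.07833, 0)–(-1.6301, -0.158776, 0.639876)  len=2.0234
  (v10,v12,v13) [-++] → (-1.6301, -0.158776, 0.639876)–(-1.6301, -0.0258073, 0.6842)  len=0.1402
  (v10,v13,v11) [-+-] → (-1.6301, -0.0258073, 0.6842)–(-1.6301, -0.0258073, -0.659411)  len=1.3436
  (v11,v13,v14) [-++] → (-1.6301, -0.0258073, -0.659411)–(-1.6301, -0.0258073, -0.6842)  len=0.0248
  (v11,v14,v9) [-+-] → (-1.6301, -0.0258073, -0.6842)–(-1.6301, -0.851496, -0.408952)  len=0.8704
  (v9,v14,v12) [-++] → (-1.6301, -0.851496, -0.408952)–(-1.6301, -2.07833, 0)  len=1.2932

Chained into 2 loop(s):
  loop 1: 6 segments, perimeter = 5.6955
  loop 2: 6 segments, perimeter = 5.6955
Total perimeter = 11.391

loops=2 perimeter=11.391


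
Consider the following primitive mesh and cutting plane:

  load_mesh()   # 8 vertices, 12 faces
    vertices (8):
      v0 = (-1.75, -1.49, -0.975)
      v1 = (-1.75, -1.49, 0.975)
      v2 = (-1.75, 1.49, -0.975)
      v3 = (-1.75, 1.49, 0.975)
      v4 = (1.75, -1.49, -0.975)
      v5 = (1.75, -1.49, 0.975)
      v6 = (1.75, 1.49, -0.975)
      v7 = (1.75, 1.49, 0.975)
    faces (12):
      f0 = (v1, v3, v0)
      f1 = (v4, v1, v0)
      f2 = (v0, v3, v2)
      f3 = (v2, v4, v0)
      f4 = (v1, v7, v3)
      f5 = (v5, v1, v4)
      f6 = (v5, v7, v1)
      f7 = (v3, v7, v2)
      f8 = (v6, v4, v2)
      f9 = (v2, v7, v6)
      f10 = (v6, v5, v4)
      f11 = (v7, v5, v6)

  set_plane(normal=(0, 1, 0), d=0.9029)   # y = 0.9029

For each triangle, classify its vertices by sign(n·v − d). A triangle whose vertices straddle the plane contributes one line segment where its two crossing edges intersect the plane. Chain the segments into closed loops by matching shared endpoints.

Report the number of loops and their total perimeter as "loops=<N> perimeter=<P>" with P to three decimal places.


Straddling triangles (8 of 12):
  (v1,v3,v0) [-+-] → (-1.75, 0.9029, 0.975)–(-1.75, 0.9029, 0.590824)  len=0.3842
  (v0,v3,v2) [-++] → (-1.75, 0.9029, 0.590824)–(-1.75, 0.9029, -0.975)  len=1.5658
  (v2,v4,v0) [+--] → (-1.06045, 0.9029, -0.975)–(-1.75, 0.9029, -0.975)  len=0.6895
  (v1,v7,v3) [-++] → (1.06045, 0.9029, 0.975)–(-1.75, 0.9029, 0.975)  len=2.8105
  (v5,v7,v1) [-+-] → (1.75, 0.9029, 0.975)–(1.06045, 0.9029, 0.975)  len=0.6895
  (v6,v4,v2) [+-+] → (1.75, 0.9029, -0.975)–(-1.06045, 0.9029, -0.975)  len=2.8105
  (v6,v5,v4) [+--] → (1.75, 0.9029, -0.590824)–(1.75, 0.9029, -0.975)  len=0.3842
  (v7,v5,v6) [+-+] → (1.75, 0.9029, 0.975)–(1.75, 0.9029, -0.590824)  len=1.5658

Chained into 1 loop(s):
  loop 1: 8 segments, perimeter = 10.9000
Total perimeter = 10.900

loops=1 perimeter=10.900


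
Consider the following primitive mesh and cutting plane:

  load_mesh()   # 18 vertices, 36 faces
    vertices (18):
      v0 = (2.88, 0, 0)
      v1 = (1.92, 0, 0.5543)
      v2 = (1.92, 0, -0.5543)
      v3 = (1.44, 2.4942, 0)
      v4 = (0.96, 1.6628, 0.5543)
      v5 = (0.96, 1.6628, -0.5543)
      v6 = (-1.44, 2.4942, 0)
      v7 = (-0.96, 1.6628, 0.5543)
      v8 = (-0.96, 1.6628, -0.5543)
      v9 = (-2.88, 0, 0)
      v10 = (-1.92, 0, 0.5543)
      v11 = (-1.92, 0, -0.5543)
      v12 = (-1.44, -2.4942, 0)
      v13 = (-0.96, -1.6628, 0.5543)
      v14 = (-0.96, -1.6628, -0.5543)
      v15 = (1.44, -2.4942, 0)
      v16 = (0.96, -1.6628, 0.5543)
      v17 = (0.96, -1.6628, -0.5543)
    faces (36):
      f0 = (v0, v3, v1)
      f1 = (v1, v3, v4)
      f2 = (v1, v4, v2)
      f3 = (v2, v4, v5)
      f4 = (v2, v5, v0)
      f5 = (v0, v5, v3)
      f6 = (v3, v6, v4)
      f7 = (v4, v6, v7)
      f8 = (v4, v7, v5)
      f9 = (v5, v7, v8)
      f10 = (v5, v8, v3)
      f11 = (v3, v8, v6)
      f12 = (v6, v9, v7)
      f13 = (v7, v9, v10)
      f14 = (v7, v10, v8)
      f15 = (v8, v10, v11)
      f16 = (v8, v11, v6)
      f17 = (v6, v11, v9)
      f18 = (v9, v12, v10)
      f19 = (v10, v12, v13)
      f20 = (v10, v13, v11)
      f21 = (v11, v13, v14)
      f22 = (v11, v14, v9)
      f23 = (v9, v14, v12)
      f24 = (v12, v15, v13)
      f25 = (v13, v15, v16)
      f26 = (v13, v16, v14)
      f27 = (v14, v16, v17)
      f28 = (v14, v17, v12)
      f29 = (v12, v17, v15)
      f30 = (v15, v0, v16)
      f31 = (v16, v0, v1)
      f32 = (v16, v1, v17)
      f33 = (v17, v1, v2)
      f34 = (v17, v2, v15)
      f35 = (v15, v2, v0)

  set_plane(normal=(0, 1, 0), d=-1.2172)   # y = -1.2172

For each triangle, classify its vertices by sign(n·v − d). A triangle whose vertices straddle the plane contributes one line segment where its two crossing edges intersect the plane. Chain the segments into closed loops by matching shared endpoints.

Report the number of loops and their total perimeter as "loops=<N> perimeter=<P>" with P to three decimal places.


Straddling triangles (12 of 36):
  (v9,v12,v10) [+-+] → (-2.17726, -1.2172, 0)–(-1.68575, -1.2172, 0.283795)  len=0.5676
  (v10,v12,v13) [+--] → (-1.68575, -1.2172, 0.283795)–(-1.21726, -1.2172, 0.5543)  len=0.5410
  (v10,v13,v11) [+-+] → (-1.21726, -1.2172, 0.5543)–(-1.21726, -1.2172, 0.257215)  len=0.2971
  (v11,v13,v14) [+--] → (-1.21726, -1.2172, 0.257215)–(-1.21726, -1.2172, -0.5543)  len=0.8115
  (v11,v14,v9) [+-+] → (-1.21726, -1.2172, -0.5543)–(-1.47452, -1.2172, -0.405758)  len=0.2971
  (v9,v14,v12) [+--] → (-1.47452, -1.2172, -0.405758)–(-2.17726, -1.2172, 0)  len=0.8115
  (v15,v0,v16) [-+-] → (2.17726, -1.2172, 0)–(1.47452, -1.2172, 0.405758)  len=0.8115
  (v16,v0,v1) [-++] → (1.47452, -1.2172, 0.405758)–(1.21726, -1.2172, 0.5543)  len=0.2971
  (v16,v1,v17) [-+-] → (1.21726, -1.2172, 0.5543)–(1.21726, -1.2172, -0.257215)  len=0.8115
  (v17,v1,v2) [-++] → (1.21726, -1.2172, -0.257215)–(1.21726, -1.2172, -0.5543)  len=0.2971
  (v17,v2,v15) [-+-] → (1.21726, -1.2172, -0.5543)–(1.68575, -1.2172, -0.283795)  len=0.5410
  (v15,v2,v0) [-++] → (1.68575, -1.2172, -0.283795)–(2.17726, -1.2172, 0)  len=0.5676

Chained into 2 loop(s):
  loop 1: 6 segments, perimeter = 3.3257
  loop 2: 6 segments, perimeter = 3.3257
Total perimeter = 6.651

loops=2 perimeter=6.651


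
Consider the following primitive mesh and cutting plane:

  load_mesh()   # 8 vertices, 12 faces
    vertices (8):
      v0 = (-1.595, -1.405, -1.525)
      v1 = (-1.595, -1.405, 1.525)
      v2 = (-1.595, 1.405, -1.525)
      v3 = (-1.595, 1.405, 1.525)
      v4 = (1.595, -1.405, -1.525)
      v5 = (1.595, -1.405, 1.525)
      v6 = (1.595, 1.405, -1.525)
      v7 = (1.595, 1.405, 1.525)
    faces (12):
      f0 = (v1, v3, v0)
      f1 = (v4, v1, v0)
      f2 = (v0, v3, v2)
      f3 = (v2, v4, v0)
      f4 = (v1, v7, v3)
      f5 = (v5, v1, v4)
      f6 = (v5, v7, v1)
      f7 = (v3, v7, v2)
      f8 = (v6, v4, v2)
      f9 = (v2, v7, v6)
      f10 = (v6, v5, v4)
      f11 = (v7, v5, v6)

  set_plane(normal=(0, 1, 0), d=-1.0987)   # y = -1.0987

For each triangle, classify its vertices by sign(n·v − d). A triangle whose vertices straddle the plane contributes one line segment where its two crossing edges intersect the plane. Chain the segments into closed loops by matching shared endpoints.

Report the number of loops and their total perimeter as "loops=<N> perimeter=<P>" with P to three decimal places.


Straddling triangles (8 of 12):
  (v1,v3,v0) [-+-] → (-1.595, -1.0987, 1.525)–(-1.595, -1.0987, -1.19254)  len=2.7175
  (v0,v3,v2) [-++] → (-1.595, -1.0987, -1.19254)–(-1.595, -1.0987, -1.525)  len=0.3325
  (v2,v4,v0) [+--] → (1.24728, -1.0987, -1.525)–(-1.595, -1.0987, -1.525)  len=2.8423
  (v1,v7,v3) [-++] → (-1.24728, -1.0987, 1.525)–(-1.595, -1.0987, 1.525)  len=0.3477
  (v5,v7,v1) [-+-] → (1.595, -1.0987, 1.525)–(-1.24728, -1.0987, 1.525)  len=2.8423
  (v6,v4,v2) [+-+] → (1.595, -1.0987, -1.525)–(1.24728, -1.0987, -1.525)  len=0.3477
  (v6,v5,v4) [+--] → (1.595, -1.0987, 1.19254)–(1.595, -1.0987, -1.525)  len=2.7175
  (v7,v5,v6) [+-+] → (1.595, -1.0987, 1.525)–(1.595, -1.0987, 1.19254)  len=0.3325

Chained into 1 loop(s):
  loop 1: 8 segments, perimeter = 12.4800
Total perimeter = 12.480

loops=1 perimeter=12.480


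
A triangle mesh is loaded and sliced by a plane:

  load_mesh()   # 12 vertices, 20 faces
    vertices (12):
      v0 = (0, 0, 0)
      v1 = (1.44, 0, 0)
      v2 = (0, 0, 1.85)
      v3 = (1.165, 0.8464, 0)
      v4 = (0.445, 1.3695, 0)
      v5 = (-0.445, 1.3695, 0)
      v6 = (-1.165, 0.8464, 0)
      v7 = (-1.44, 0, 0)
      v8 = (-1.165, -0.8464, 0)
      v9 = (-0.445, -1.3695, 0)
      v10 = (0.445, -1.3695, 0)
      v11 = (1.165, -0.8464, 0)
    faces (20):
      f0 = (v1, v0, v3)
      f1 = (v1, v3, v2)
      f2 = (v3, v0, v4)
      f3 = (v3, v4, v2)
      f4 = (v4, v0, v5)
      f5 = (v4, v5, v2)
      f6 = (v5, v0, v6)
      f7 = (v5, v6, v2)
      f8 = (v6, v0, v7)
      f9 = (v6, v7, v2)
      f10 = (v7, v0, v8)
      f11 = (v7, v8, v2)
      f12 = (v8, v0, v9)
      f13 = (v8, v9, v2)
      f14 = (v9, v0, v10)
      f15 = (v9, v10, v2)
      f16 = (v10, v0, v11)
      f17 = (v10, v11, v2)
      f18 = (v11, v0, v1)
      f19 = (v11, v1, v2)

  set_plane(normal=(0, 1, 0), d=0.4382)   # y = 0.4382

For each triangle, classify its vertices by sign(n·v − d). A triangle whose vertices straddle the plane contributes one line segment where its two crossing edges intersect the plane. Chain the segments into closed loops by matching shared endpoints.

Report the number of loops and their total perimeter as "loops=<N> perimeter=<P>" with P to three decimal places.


Straddling triangles (10 of 20):
  (v1,v0,v3) [--+] → (0.603146, 0.4382, 0)–(1.29763, 0.4382, 0)  len=0.6945
  (v1,v3,v2) [-+-] → (1.29763, 0.4382, 0)–(0.603146, 0.4382, 0.892214)  len=1.1306
  (v3,v0,v4) [+-+] → (0.603146, 0.4382, 0)–(0.142387, 0.4382, 0)  len=0.4608
  (v3,v4,v2) [++-] → (0.142387, 0.4382, 1.25805)–(0.603146, 0.4382, 0.892214)  len=0.5883
  (v4,v0,v5) [+-+] → (0.142387, 0.4382, 0)–(-0.142387, 0.4382, 0)  len=0.2848
  (v4,v5,v2) [++-] → (-0.142387, 0.4382, 1.25805)–(0.142387, 0.4382, 1.25805)  len=0.2848
  (v5,v0,v6) [+-+] → (-0.142387, 0.4382, 0)–(-0.603146, 0.4382, 0)  len=0.4608
  (v5,v6,v2) [++-] → (-0.603146, 0.4382, 0.892214)–(-0.142387, 0.4382, 1.25805)  len=0.5883
  (v6,v0,v7) [+--] → (-0.603146, 0.4382, 0)–(-1.29763, 0.4382, 0)  len=0.6945
  (v6,v7,v2) [+--] → (-1.29763, 0.4382, 0)–(-0.603146, 0.4382, 0.892214)  len=1.1306

Chained into 1 loop(s):
  loop 1: 10 segments, perimeter = 6.3180
Total perimeter = 6.318

loops=1 perimeter=6.318


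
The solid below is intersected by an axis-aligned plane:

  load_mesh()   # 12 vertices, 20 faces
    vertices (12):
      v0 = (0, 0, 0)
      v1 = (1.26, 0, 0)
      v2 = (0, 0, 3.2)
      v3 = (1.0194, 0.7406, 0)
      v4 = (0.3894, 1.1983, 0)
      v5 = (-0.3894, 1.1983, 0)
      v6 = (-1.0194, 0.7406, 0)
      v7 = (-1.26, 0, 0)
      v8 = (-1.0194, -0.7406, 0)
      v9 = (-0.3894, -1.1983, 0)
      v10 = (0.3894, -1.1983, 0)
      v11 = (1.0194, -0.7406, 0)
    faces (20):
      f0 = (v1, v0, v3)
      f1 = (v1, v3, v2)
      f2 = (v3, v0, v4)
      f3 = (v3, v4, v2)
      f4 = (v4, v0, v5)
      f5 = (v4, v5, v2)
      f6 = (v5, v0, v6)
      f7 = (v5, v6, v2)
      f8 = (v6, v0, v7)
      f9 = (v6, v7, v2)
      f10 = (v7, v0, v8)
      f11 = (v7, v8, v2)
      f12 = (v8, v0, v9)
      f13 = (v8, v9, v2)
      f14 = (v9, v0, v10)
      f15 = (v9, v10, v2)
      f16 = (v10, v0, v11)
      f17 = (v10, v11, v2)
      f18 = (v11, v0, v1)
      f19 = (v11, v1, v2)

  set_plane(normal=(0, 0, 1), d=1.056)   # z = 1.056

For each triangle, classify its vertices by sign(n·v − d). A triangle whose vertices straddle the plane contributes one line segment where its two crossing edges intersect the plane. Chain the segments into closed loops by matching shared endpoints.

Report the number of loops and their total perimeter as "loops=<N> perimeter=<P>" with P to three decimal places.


loops=1 perimeter=5.217

Straddling triangles (10 of 20):
  (v1,v3,v2) [--+] → (0.682998, 0.496202, 1.056)–(0.8442, 0, 1.056)  len=0.5217
  (v3,v4,v2) [--+] → (0.260898, 0.802861, 1.056)–(0.682998, 0.496202, 1.056)  len=0.5217
  (v4,v5,v2) [--+] → (-0.260898, 0.802861, 1.056)–(0.260898, 0.802861, 1.056)  len=0.5218
  (v5,v6,v2) [--+] → (-0.682998, 0.496202, 1.056)–(-0.260898, 0.802861, 1.056)  len=0.5217
  (v6,v7,v2) [--+] → (-0.8442, 0, 1.056)–(-0.682998, 0.496202, 1.056)  len=0.5217
  (v7,v8,v2) [--+] → (-0.682998, -0.496202, 1.056)–(-0.8442, 0, 1.056)  len=0.5217
  (v8,v9,v2) [--+] → (-0.260898, -0.802861, 1.056)–(-0.682998, -0.496202, 1.056)  len=0.5217
  (v9,v10,v2) [--+] → (0.260898, -0.802861, 1.056)–(-0.260898, -0.802861, 1.056)  len=0.5218
  (v10,v11,v2) [--+] → (0.682998, -0.496202, 1.056)–(0.260898, -0.802861, 1.056)  len=0.5217
  (v11,v1,v2) [--+] → (0.8442, 0, 1.056)–(0.682998, -0.496202, 1.056)  len=0.5217

Chained into 1 loop(s):
  loop 1: 10 segments, perimeter = 5.2175
Total perimeter = 5.217


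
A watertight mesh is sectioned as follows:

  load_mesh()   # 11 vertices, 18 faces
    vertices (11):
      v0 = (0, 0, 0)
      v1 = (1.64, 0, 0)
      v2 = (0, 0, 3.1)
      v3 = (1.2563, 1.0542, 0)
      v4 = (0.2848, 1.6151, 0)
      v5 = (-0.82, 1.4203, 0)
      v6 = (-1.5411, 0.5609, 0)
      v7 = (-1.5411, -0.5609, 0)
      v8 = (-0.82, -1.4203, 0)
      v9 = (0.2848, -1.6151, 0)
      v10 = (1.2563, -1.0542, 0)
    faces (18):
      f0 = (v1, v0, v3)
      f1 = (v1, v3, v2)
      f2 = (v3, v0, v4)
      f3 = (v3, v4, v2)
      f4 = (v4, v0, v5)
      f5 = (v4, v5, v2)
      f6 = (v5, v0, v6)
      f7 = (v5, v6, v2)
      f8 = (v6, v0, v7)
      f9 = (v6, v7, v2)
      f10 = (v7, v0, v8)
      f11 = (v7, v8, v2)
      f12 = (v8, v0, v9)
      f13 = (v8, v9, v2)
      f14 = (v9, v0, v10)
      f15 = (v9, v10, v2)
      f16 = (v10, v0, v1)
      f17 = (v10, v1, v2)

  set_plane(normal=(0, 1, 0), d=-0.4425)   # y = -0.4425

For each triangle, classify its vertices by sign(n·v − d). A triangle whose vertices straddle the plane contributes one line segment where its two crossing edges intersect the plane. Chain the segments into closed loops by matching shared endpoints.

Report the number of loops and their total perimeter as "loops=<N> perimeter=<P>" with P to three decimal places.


loops=1 perimeter=8.540

Straddling triangles (10 of 18):
  (v6,v0,v7) [++-] → (-1.21579, -0.4425, 0)–(-1.5411, -0.4425, 0)  len=0.3253
  (v6,v7,v2) [+-+] → (-1.5411, -0.4425, 0)–(-1.21579, -0.4425, 0.654377)  len=0.7308
  (v7,v0,v8) [-+-] → (-1.21579, -0.4425, 0)–(-0.255474, -0.4425, 0)  len=0.9603
  (v7,v8,v2) [--+] → (-0.255474, -0.4425, 2.13418)–(-1.21579, -0.4425, 0.654377)  len=1.7641
  (v8,v0,v9) [-+-] → (-0.255474, -0.4425, 0)–(0.0780286, -0.4425, 0)  len=0.3335
  (v8,v9,v2) [--+] → (0.0780286, -0.4425, 2.25067)–(-0.255474, -0.4425, 2.13418)  len=0.3533
  (v9,v0,v10) [-+-] → (0.0780286, -0.4425, 0)–(0.527331, -0.4425, 0)  len=0.4493
  (v9,v10,v2) [--+] → (0.527331, -0.4425, 1.79878)–(0.0780286, -0.4425, 2.25067)  len=0.6372
  (v10,v0,v1) [-++] → (0.527331, -0.4425, 0)–(1.47894, -0.4425, 0)  len=0.9516
  (v10,v1,v2) [-++] → (1.47894, -0.4425, 0)–(0.527331, -0.4425, 1.79878)  len=2.0350

Chained into 1 loop(s):
  loop 1: 10 segments, perimeter = 8.5404
Total perimeter = 8.540


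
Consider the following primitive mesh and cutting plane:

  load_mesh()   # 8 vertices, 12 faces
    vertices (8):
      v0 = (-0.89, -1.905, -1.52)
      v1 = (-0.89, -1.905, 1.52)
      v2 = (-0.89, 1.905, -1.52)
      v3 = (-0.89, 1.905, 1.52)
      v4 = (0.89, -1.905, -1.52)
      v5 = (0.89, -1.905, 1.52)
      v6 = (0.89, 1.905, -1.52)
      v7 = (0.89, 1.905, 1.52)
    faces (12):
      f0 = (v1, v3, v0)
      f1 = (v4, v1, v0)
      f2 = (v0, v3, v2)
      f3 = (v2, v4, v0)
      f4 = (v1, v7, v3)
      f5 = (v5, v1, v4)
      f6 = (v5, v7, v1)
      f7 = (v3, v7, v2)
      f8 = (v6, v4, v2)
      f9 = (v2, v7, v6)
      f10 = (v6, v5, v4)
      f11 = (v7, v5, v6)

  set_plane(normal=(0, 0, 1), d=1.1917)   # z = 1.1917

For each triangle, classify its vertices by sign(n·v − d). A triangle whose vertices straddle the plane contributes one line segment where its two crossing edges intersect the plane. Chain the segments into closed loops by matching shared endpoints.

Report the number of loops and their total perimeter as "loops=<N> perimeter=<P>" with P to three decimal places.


loops=1 perimeter=11.180

Straddling triangles (8 of 12):
  (v1,v3,v0) [++-] → (-0.89, 1.49355, 1.1917)–(-0.89, -1.905, 1.1917)  len=3.3985
  (v4,v1,v0) [-+-] → (-0.697772, -1.905, 1.1917)–(-0.89, -1.905, 1.1917)  len=0.1922
  (v0,v3,v2) [-+-] → (-0.89, 1.49355, 1.1917)–(-0.89, 1.905, 1.1917)  len=0.4115
  (v5,v1,v4) [++-] → (-0.697772, -1.905, 1.1917)–(0.89, -1.905, 1.1917)  len=1.5878
  (v3,v7,v2) [++-] → (0.697772, 1.905, 1.1917)–(-0.89, 1.905, 1.1917)  len=1.5878
  (v2,v7,v6) [-+-] → (0.697772, 1.905, 1.1917)–(0.89, 1.905, 1.1917)  len=0.1922
  (v6,v5,v4) [-+-] → (0.89, -1.49355, 1.1917)–(0.89, -1.905, 1.1917)  len=0.4115
  (v7,v5,v6) [++-] → (0.89, -1.49355, 1.1917)–(0.89, 1.905, 1.1917)  len=3.3985

Chained into 1 loop(s):
  loop 1: 8 segments, perimeter = 11.1800
Total perimeter = 11.180


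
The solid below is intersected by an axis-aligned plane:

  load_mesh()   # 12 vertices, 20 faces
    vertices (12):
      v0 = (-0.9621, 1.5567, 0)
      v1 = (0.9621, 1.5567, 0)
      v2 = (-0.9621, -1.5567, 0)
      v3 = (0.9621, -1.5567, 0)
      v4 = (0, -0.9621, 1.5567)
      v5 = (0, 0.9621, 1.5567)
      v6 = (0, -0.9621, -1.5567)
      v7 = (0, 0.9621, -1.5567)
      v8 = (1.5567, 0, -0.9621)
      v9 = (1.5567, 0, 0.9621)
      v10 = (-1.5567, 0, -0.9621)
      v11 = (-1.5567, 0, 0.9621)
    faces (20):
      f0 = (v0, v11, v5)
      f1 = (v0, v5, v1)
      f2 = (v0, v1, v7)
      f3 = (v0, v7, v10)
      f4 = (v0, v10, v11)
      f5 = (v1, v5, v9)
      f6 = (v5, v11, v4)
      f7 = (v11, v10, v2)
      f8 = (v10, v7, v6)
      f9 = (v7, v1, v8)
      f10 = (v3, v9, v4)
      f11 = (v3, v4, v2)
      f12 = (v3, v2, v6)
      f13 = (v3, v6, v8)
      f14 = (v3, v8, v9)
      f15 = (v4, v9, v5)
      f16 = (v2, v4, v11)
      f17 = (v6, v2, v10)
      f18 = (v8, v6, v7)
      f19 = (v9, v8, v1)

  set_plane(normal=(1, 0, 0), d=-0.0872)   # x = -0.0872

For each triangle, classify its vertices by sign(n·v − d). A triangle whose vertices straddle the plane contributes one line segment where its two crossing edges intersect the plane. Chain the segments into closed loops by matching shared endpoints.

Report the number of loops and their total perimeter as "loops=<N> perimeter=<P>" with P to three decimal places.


loops=1 perimeter=10.304

Straddling triangles (10 of 20):
  (v0,v11,v5) [--+] → (-0.0872, 0.908207, 1.52339)–(-0.0872, 1.01599, 1.41561)  len=0.1524
  (v0,v5,v1) [-++] → (-0.0872, 1.01599, 1.41561)–(-0.0872, 1.5567, 0)  len=1.5154
  (v0,v1,v7) [-++] → (-0.0872, 1.5567, 0)–(-0.0872, 1.01599, -1.41561)  len=1.5154
  (v0,v7,v10) [-+-] → (-0.0872, 1.01599, -1.41561)–(-0.0872, 0.908207, -1.52339)  len=0.1524
  (v5,v11,v4) [+-+] → (-0.0872, 0.908207, 1.52339)–(-0.0872, -0.908207, 1.52339)  len=1.8164
  (v10,v7,v6) [-++] → (-0.0872, 0.908207, -1.52339)–(-0.0872, -0.908207, -1.52339)  len=1.8164
  (v3,v4,v2) [++-] → (-0.0872, -1.01599, 1.41561)–(-0.0872, -1.5567, 0)  len=1.5154
  (v3,v2,v6) [+-+] → (-0.0872, -1.5567, 0)–(-0.0872, -1.01599, -1.41561)  len=1.5154
  (v2,v4,v11) [-+-] → (-0.0872, -1.01599, 1.41561)–(-0.0872, -0.908207, 1.52339)  len=0.1524
  (v6,v2,v10) [+--] → (-0.0872, -1.01599, -1.41561)–(-0.0872, -0.908207, -1.52339)  len=0.1524

Chained into 1 loop(s):
  loop 1: 10 segments, perimeter = 10.3040
Total perimeter = 10.304


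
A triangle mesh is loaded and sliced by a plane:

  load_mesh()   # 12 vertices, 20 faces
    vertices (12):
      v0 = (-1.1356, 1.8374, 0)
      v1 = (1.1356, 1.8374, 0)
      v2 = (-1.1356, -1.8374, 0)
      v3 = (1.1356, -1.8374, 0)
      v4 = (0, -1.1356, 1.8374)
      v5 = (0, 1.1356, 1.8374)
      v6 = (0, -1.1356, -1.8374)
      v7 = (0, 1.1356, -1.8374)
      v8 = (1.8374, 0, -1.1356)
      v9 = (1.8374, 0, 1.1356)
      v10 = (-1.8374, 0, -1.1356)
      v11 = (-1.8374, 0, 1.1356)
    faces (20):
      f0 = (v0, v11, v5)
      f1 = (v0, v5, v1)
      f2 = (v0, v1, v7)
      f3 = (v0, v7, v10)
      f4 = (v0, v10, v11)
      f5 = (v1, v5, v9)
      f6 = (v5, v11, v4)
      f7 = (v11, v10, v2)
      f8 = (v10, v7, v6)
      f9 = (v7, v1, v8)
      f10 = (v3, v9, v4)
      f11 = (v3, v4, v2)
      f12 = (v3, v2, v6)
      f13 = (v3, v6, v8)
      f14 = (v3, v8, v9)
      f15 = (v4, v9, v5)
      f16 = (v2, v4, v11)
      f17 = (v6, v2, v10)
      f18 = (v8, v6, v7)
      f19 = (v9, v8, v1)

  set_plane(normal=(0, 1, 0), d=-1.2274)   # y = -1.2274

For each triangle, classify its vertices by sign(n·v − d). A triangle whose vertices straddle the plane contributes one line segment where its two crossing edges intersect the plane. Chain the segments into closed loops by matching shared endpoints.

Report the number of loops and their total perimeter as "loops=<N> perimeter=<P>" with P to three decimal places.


Straddling triangles (8 of 20):
  (v11,v10,v2) [++-] → (-1.36859, -1.2274, -0.377009)–(-1.36859, -1.2274, 0.377009)  len=0.7540
  (v3,v9,v4) [-++] → (1.36859, -1.2274, 0.377009)–(0.148544, -1.2274, 1.59706)  len=1.7254
  (v3,v4,v2) [-+-] → (0.148544, -1.2274, 1.59706)–(-0.148544, -1.2274, 1.59706)  len=0.2971
  (v3,v2,v6) [--+] → (-0.148544, -1.2274, -1.59706)–(0.148544, -1.2274, -1.59706)  len=0.2971
  (v3,v6,v8) [-++] → (0.148544, -1.2274, -1.59706)–(1.36859, -1.2274, -0.377009)  len=1.7254
  (v3,v8,v9) [-++] → (1.36859, -1.2274, -0.377009)–(1.36859, -1.2274, 0.377009)  len=0.7540
  (v2,v4,v11) [-++] → (-0.148544, -1.2274, 1.59706)–(-1.36859, -1.2274, 0.377009)  len=1.7254
  (v6,v2,v10) [+-+] → (-0.148544, -1.2274, -1.59706)–(-1.36859, -1.2274, -0.377009)  len=1.7254

Chained into 1 loop(s):
  loop 1: 8 segments, perimeter = 9.0038
Total perimeter = 9.004

loops=1 perimeter=9.004


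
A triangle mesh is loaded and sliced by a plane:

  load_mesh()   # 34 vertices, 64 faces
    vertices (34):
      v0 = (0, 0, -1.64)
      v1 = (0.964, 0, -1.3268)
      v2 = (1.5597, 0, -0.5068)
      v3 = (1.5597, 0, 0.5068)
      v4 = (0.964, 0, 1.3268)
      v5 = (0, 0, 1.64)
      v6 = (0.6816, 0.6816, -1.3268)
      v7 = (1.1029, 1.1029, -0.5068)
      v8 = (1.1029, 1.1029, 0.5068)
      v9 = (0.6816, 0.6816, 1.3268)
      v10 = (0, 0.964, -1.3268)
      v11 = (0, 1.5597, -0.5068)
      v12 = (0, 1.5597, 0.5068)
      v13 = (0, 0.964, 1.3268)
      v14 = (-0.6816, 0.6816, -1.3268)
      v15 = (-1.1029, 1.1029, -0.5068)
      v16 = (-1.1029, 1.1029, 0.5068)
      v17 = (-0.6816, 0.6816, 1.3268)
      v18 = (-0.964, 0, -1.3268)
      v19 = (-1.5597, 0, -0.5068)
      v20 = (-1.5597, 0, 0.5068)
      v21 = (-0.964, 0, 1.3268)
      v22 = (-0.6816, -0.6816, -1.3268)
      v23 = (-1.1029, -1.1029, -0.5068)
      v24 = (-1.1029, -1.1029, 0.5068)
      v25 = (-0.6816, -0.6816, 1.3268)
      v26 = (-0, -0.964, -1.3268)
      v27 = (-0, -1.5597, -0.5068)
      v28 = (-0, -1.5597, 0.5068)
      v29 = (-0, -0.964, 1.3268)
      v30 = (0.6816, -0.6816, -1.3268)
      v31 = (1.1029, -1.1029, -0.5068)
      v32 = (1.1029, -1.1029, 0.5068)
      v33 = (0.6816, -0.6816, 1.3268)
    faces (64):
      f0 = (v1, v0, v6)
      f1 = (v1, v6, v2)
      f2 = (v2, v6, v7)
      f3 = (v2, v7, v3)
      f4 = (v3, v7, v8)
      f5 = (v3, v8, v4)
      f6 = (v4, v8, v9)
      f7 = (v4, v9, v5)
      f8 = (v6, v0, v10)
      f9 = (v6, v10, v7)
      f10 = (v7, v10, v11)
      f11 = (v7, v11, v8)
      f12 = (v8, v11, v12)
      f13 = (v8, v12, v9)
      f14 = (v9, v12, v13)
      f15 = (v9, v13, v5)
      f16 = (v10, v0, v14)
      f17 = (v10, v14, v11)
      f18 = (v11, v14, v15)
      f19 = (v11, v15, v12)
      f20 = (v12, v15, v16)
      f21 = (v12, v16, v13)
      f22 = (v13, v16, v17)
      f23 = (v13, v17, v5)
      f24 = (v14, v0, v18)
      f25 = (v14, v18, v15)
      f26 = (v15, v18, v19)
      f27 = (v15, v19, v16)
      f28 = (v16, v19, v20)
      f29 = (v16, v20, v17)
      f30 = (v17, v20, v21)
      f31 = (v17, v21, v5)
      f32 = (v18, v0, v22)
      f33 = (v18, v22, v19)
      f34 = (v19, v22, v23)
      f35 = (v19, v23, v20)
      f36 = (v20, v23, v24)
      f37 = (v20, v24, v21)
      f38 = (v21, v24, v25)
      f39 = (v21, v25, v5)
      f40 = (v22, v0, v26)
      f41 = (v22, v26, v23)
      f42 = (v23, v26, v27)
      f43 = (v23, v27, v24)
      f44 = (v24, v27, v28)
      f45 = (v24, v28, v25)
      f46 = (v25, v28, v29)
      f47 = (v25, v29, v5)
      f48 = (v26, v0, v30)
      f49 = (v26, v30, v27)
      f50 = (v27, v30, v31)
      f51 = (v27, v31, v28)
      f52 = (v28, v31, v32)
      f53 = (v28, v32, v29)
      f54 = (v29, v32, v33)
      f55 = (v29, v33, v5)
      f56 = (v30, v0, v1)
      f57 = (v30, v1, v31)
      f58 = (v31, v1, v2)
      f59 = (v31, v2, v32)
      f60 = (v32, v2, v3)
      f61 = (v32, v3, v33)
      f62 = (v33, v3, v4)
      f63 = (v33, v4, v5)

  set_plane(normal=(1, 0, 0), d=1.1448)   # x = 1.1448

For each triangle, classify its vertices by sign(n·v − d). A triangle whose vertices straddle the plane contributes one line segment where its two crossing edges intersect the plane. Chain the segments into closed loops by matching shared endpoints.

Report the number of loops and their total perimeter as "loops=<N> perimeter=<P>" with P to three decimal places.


Straddling triangles (10 of 64):
  (v1,v6,v2) [--+] → (1.1448, 0.322054, -0.894248)–(1.1448, 0, -1.07792)  len=0.3707
  (v2,v6,v7) [+--] → (1.1448, 0.322054, -0.894248)–(1.1448, 1.00174, -0.5068)  len=0.7824
  (v2,v7,v3) [+-+] → (1.1448, 1.00174, -0.5068)–(1.1448, 1.00174, -0.413827)  len=0.0930
  (v3,v7,v8) [+--] → (1.1448, 1.00174, -0.413827)–(1.1448, 1.00174, 0.5068)  len=0.9206
  (v3,v8,v4) [+--] → (1.1448, 1.00174, 0.5068)–(1.1448, 0, 1.07792)  len=1.1531
  (v31,v1,v2) [--+] → (1.1448, 0, -1.07792)–(1.1448, -1.00174, -0.5068)  len=1.1531
  (v31,v2,v32) [-+-] → (1.1448, -1.00174, -0.5068)–(1.1448, -1.00174, 0.413827)  len=0.9206
  (v32,v2,v3) [-++] → (1.1448, -1.00174, 0.413827)–(1.1448, -1.00174, 0.5068)  len=0.0930
  (v32,v3,v33) [-+-] → (1.1448, -1.00174, 0.5068)–(1.1448, -0.322054, 0.894248)  len=0.7824
  (v33,v3,v4) [-+-] → (1.1448, -0.322054, 0.894248)–(1.1448, 0, 1.07792)  len=0.3707

Chained into 1 loop(s):
  loop 1: 10 segments, perimeter = 6.6396
Total perimeter = 6.640

loops=1 perimeter=6.640
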